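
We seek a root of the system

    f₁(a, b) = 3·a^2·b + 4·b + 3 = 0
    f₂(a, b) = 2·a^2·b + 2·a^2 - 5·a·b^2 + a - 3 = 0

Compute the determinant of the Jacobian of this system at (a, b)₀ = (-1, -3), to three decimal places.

-252.000

J = [[6·a·b, 3·a^2 + 4], [4·a·b + 4·a - 5·b^2 + 1, 2·a^2 - 10·a·b]].
At the point, J = [[18.000, 7.000], [-36.000, -28.000]].
det J = -252.000.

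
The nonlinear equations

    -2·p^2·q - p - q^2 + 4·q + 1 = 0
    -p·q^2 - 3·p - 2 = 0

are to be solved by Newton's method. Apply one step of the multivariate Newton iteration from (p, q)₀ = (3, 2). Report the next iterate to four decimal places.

(3.0345, 0.0632)

At (3, 2): F = (-34.0000, -23.0000).
Jacobian J = [[-4·p·q - 1, -2·p^2 - 2·q + 4], [-q^2 - 3, -2·p·q]].
At the point, J = [[-25.0000, -18.0000], [-7.0000, -12.0000]] (det J = 174.0000).
Solving J·Δ = −F gives Δ = (0.0345, -1.9368).
Then the next iterate is (p, q)₁ = (3.0345, 0.0632).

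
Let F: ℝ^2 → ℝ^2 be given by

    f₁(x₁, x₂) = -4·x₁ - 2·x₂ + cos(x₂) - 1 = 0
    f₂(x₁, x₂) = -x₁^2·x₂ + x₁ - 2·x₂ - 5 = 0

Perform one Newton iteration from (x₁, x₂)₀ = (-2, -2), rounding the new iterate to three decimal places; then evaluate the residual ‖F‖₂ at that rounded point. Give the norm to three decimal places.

At (-2, -2): F = (10.58385, 5.000).
Jacobian J = [[-4, -sin(x₂) - 2], [-2·x₁·x₂ + 1, -x₁^2 - 2]].
At the point, J = [[-4.000, -1.09070], [-7.000, -6.000]] (det J = 16.36508).
Solving J·Δ = −F gives Δ = (3.547, -3.305).
Then the next iterate is (x₁, x₂)₁ = (1.547, -5.305).
Re-evaluating at (1.547, -5.305): F = (3.98053, 19.85297), so ‖F‖₂ = 20.248.

20.248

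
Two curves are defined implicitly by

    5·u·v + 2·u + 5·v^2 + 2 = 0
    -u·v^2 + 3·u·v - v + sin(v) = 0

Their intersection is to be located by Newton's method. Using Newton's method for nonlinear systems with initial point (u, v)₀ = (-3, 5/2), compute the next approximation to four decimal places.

At (-3, 5/2): F = (-10.2500, -5.651528).
Jacobian J = [[5·v + 2, 5·u + 10·v], [-v^2 + 3·v, -2·u·v + 3·u + cos(v) - 1]].
At the point, J = [[14.5000, 10.0000], [1.2500, 4.198856]] (det J = 48.383418).
Solving J·Δ = −F gives Δ = (-0.2785, 1.4289).
Then the next iterate is (u, v)₁ = (-3.2785, 3.9289).

(-3.2785, 3.9289)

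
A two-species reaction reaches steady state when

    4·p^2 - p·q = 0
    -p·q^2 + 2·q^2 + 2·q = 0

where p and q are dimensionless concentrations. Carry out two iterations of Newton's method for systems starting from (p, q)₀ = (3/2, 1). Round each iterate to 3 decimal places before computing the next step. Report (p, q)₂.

At (3/2, 1): F = (7.500, 2.500).
Jacobian J = [[8·p - q, -p], [-q^2, -2·p·q + 4·q + 2]].
At the point, J = [[11.000, -1.500], [-1.000, 3.000]] (det J = 31.500).
Solving J·Δ = −F gives Δ = (-0.833, -1.111).
Then the next iterate is (p, q)₁ = (0.667, -0.111).
Round to (0.667, -0.111) and repeat: F = (1.85359, -0.20558), J = [[5.447, -0.667], [-0.01232, 1.70407]].
Δ = (-0.326, 0.118), so (p, q)₂ = (0.341, 0.007).

(0.341, 0.007)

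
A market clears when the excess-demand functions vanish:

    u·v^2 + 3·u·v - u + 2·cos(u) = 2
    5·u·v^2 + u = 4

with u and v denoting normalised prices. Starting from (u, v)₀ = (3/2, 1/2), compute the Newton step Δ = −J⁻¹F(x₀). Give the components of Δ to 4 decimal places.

(-0.0767, 0.1063)

At (3/2, 1/2): F = (-0.733526, -0.6250).
Jacobian J = [[v^2 + 3·v - 2·sin(u) - 1, 2·u·v + 3·u], [5·v^2 + 1, 10·u·v]].
At the point, J = [[-1.244990, 6.0000], [2.2500, 7.5000]] (det J = -22.837425).
Solving J·Δ = −F gives Δ = (-0.0767, 0.1063).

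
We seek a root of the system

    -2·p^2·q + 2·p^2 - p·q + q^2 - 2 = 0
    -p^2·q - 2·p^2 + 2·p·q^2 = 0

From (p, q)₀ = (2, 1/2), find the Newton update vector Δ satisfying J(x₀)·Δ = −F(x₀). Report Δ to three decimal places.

(-0.947, -0.230)

At (2, 1/2): F = (1.250, -9.000).
Jacobian J = [[-4·p·q + 4·p - q, -2·p^2 - p + 2·q], [-2·p·q - 4·p + 2·q^2, -p^2 + 4·p·q]].
At the point, J = [[3.500, -9.000], [-9.500, 0.000]] (det J = -85.500).
Solving J·Δ = −F gives Δ = (-0.947, -0.230).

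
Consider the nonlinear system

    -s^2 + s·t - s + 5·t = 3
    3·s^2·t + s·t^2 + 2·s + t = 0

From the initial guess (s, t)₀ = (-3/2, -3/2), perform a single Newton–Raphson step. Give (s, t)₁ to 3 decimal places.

(-2.344, 1.192)

At (-3/2, -3/2): F = (-9.000, -18.000).
Jacobian J = [[-2·s + t - 1, s + 5], [6·s·t + t^2 + 2, 3·s^2 + 2·s·t + 1]].
At the point, J = [[0.500, 3.500], [17.750, 12.250]] (det J = -56.000).
Solving J·Δ = −F gives Δ = (-0.844, 2.692).
Then the next iterate is (s, t)₁ = (-2.344, 1.192).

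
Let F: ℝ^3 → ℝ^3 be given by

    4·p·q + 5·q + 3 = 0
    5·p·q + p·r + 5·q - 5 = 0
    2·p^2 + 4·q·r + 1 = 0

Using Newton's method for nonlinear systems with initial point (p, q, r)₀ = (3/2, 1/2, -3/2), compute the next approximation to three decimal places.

(-0.929, 0.169, 3.545)

At (3/2, 1/2, -3/2): F = (8.500, -1.000, 2.500).
Jacobian J = [[4·q, 4·p + 5, 0], [5·q + r, 5·p + 5, p], [4·p, 4·r, 4·q]].
At the point, J = [[2.000, 11.000, 0.000], [1.000, 12.500, 1.500], [6.000, -6.000, 2.000]] (det J = 145.000).
Solving J·Δ = −F gives Δ = (-2.429, -0.331, 5.045).
Then the next iterate is (p, q, r)₁ = (-0.929, 0.169, 3.545).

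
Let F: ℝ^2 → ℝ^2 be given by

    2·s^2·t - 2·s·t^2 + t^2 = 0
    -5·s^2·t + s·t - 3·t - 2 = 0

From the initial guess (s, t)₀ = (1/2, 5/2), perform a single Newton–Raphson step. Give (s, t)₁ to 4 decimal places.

At (1/2, 5/2): F = (1.2500, -11.3750).
Jacobian J = [[4·s·t - 2·t^2, 2·s^2 - 4·s·t + 2·t], [-10·s·t + t, -5·s^2 + s - 3]].
At the point, J = [[-7.5000, 0.5000], [-10.0000, -3.7500]] (det J = 33.1250).
Solving J·Δ = −F gives Δ = (-0.0302, -2.9528).
Then the next iterate is (s, t)₁ = (0.4698, -0.4528).

(0.4698, -0.4528)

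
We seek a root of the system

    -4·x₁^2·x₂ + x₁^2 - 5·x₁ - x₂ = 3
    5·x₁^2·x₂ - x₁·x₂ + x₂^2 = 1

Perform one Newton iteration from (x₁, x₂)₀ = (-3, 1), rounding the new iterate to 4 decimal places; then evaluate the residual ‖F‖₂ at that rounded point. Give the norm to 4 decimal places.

At (-3, 1): F = (-16.0000, 48.0000).
Jacobian J = [[-8·x₁·x₂ + 2·x₁ - 5, -4·x₁^2 - 1], [10·x₁·x₂ - x₂, 5·x₁^2 - x₁ + 2·x₂]].
At the point, J = [[13.0000, -37.0000], [-31.0000, 50.0000]] (det J = -497.0000).
Solving J·Δ = −F gives Δ = (1.9638, 0.2575).
Then the next iterate is (x₁, x₂)₁ = (-1.0362, 1.2575).
Re-evaluating at (-1.0362, 1.2575): F = (-3.403553, 8.635282), so ‖F‖₂ = 9.2818.

9.2818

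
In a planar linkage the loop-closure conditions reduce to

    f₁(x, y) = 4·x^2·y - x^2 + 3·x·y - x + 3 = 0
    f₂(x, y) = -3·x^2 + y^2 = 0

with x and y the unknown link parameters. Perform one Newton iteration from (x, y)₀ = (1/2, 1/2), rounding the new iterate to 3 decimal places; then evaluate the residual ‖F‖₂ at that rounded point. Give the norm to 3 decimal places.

3.093

At (1/2, 1/2): F = (3.500, -0.500).
Jacobian J = [[8·x·y - 2·x + 3·y - 1, 4·x^2 + 3·x], [-6·x, 2·y]].
At the point, J = [[1.500, 2.500], [-3.000, 1.000]] (det J = 9.000).
Solving J·Δ = −F gives Δ = (-0.528, -1.083).
Then the next iterate is (x, y)₁ = (-0.028, -0.583).
Re-evaluating at (-0.028, -0.583): F = (3.07436, 0.33754), so ‖F‖₂ = 3.093.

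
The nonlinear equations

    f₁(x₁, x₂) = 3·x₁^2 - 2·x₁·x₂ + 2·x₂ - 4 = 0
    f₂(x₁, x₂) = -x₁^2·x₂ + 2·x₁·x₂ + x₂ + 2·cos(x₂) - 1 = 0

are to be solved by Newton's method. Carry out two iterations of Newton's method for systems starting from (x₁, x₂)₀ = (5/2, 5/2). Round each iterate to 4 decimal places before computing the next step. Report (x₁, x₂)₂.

(2.3486, 5.0499)

At (5/2, 5/2): F = (7.2500, -3.227287).
Jacobian J = [[6·x₁ - 2·x₂, -2·x₁ + 2], [-2·x₁·x₂ + 2·x₂, -x₁^2 + 2·x₁ - 2·sin(x₂) + 1]].
At the point, J = [[10.0000, -3.0000], [-7.5000, -1.446944]] (det J = -36.969443).
Solving J·Δ = −F gives Δ = (-0.5456, 0.5978).
Then the next iterate is (x₁, x₂)₁ = (1.9544, 3.0978).
Round to (1.9544, 3.0978) and repeat: F = (1.545957, 0.375795), J = [[5.5308, -1.9088], [-5.913081, 1.001563]].
Δ = (0.3942, 1.9521), so (x₁, x₂)₂ = (2.3486, 5.0499).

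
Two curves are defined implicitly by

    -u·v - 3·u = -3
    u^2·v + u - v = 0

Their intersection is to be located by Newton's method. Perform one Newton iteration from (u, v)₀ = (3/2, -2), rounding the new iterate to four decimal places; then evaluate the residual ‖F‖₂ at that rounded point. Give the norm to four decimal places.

0.1298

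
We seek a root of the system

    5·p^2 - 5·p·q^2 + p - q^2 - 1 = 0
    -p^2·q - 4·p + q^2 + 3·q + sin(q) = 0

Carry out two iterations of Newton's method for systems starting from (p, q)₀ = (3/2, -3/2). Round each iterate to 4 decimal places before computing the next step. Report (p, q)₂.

(5.4992, -2.1950)

At (3/2, -3/2): F = (-7.3750, -5.872495).
Jacobian J = [[10·p - 5·q^2 + 1, -10·p·q - 2·q], [-2·p·q - 4, -p^2 + 2·q + cos(q) + 3]].
At the point, J = [[4.7500, 25.5000], [0.5000, -2.179263]] (det J = -23.101498).
Solving J·Δ = −F gives Δ = (7.1779, -1.0478).
Then the next iterate is (p, q)₁ = (8.6779, -2.5478).
Round to (8.6779, -2.5478) and repeat: F = (96.062754, 155.441272), J = [[55.322576, 226.191136], [40.219107, -78.230373]].
Δ = (-3.1787, 0.3528), so (p, q)₂ = (5.4992, -2.1950).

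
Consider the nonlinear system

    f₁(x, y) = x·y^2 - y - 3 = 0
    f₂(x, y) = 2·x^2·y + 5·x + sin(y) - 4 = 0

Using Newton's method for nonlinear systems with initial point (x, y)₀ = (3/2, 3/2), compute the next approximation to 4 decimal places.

(0.3504, 2.5605)

At (3/2, 3/2): F = (-1.1250, 11.247495).
Jacobian J = [[y^2, 2·x·y - 1], [4·x·y + 5, 2·x^2 + cos(y)]].
At the point, J = [[2.2500, 3.5000], [14.0000, 4.570737]] (det J = -38.715841).
Solving J·Δ = −F gives Δ = (-1.1496, 1.0605).
Then the next iterate is (x, y)₁ = (0.3504, 2.5605).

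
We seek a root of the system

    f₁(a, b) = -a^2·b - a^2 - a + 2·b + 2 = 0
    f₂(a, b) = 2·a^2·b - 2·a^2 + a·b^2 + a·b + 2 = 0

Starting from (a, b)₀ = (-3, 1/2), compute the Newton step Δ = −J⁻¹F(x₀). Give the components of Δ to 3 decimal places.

At (-3, 1/2): F = (-7.500, -9.250).
Jacobian J = [[-2·a·b - 2·a - 1, -a^2 + 2], [4·a·b - 4·a + b^2 + b, 2·a^2 + 2·a·b + a]].
At the point, J = [[8.000, -7.000], [6.750, 12.000]] (det J = 143.250).
Solving J·Δ = −F gives Δ = (1.080, 0.163).

(1.080, 0.163)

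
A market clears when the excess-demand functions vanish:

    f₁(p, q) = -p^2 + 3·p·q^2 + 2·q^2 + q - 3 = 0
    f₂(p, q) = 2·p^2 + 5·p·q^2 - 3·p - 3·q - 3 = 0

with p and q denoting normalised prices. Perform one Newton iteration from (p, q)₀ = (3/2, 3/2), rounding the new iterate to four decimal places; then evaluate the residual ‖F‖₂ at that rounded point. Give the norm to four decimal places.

2.2806

At (3/2, 3/2): F = (10.8750, 9.3750).
Jacobian J = [[-2·p + 3·q^2, 6·p·q + 4·q + 1], [4·p + 5·q^2 - 3, 10·p·q - 3]].
At the point, J = [[3.7500, 20.5000], [14.2500, 19.5000]] (det J = -219.0000).
Solving J·Δ = −F gives Δ = (0.0908, -0.5471).
Then the next iterate is (p, q)₁ = (1.5908, 0.9529).
Re-evaluating at (1.5908, 0.9529): F = (1.571719, 1.652568), so ‖F‖₂ = 2.2806.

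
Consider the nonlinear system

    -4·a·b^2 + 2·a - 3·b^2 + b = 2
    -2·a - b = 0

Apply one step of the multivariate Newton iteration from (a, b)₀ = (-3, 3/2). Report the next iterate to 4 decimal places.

(-0.7817, 1.5635)

At (-3, 3/2): F = (13.7500, 4.5000).
Jacobian J = [[-4·b^2 + 2, -8·a·b - 6·b + 1], [-2, -1]].
At the point, J = [[-7.0000, 28.0000], [-2.0000, -1.0000]] (det J = 63.0000).
Solving J·Δ = −F gives Δ = (2.2183, 0.0635).
Then the next iterate is (a, b)₁ = (-0.7817, 1.5635).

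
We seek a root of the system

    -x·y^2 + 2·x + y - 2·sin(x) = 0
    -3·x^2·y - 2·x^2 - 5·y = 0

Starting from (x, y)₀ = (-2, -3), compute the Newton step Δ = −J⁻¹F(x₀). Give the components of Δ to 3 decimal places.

At (-2, -3): F = (12.81859, 43.000).
Jacobian J = [[-y^2 - 2·cos(x) + 2, -2·x·y + 1], [-6·x·y - 4·x, -3·x^2 - 5]].
At the point, J = [[-6.16771, -11.000], [-28.000, -17.000]] (det J = -203.14899).
Solving J·Δ = −F gives Δ = (1.256, 0.461).

(1.256, 0.461)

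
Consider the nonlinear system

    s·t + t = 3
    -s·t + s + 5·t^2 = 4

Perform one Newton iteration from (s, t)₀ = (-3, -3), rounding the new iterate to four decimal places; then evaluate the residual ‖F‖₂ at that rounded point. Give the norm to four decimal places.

At (-3, -3): F = (3.0000, 29.0000).
Jacobian J = [[t, s + 1], [-t + 1, -s + 10·t]].
At the point, J = [[-3.0000, -2.0000], [4.0000, -27.0000]] (det J = 89.0000).
Solving J·Δ = −F gives Δ = (0.2584, 1.1124).
Then the next iterate is (s, t)₁ = (-2.7416, -1.8876).
Re-evaluating at (-2.7416, -1.8876): F = (0.287444, 5.898525), so ‖F‖₂ = 5.9055.

5.9055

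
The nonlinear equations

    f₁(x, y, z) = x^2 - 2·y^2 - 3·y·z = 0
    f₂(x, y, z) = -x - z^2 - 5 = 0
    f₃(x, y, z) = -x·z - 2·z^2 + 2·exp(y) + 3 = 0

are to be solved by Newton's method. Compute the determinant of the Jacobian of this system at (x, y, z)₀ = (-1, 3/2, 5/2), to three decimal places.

J = [[2·x, -4·y - 3·z, -3·y], [-1, 0, -2·z], [-z, 2·exp(y), -x - 4·z]].
At the point, J = [[-2.000, -13.500, -4.500], [-1.000, 0.000, -5.000], [-2.500, 8.96338, -9.000]].
det J = -96.549.

-96.549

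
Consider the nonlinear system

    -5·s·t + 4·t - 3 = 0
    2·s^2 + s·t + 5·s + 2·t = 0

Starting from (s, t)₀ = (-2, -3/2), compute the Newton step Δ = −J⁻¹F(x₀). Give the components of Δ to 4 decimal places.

(-0.4444, 1.9524)

At (-2, -3/2): F = (-24.0000, -2.0000).
Jacobian J = [[-5·t, -5·s + 4], [4·s + t + 5, s + 2]].
At the point, J = [[7.5000, 14.0000], [-4.5000, 0.0000]] (det J = 63.0000).
Solving J·Δ = −F gives Δ = (-0.4444, 1.9524).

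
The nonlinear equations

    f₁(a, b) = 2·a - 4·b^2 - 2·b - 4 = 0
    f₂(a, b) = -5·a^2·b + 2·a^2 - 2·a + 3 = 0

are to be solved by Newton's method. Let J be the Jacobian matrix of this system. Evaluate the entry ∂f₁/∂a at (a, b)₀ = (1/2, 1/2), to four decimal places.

2.0000

∂f₁/∂a = 2.
At (1/2, 1/2) this is 2.0000.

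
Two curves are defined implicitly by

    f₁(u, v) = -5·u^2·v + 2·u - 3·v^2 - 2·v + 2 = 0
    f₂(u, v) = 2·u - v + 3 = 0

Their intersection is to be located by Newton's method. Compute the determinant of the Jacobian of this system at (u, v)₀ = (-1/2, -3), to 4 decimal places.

-16.5000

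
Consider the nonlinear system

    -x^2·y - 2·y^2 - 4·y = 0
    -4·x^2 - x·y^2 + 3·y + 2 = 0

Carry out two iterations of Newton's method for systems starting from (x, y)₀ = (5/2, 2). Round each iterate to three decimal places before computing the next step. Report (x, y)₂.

At (5/2, 2): F = (-28.500, -27.000).
Jacobian J = [[-2·x·y, -x^2 - 4·y - 4], [-8·x - y^2, -2·x·y + 3]].
At the point, J = [[-10.000, -18.250], [-24.000, -7.000]] (det J = -368.000).
Solving J·Δ = −F gives Δ = (-0.797, -1.125).
Then the next iterate is (x, y)₁ = (1.703, 0.875).
Round to (1.703, 0.875) and repeat: F = (-7.56893, -8.27970), J = [[-2.98025, -10.40021], [-14.38963, 0.01975]].
Δ = (-0.576, -0.563), so (x, y)₂ = (1.127, 0.312).

(1.127, 0.312)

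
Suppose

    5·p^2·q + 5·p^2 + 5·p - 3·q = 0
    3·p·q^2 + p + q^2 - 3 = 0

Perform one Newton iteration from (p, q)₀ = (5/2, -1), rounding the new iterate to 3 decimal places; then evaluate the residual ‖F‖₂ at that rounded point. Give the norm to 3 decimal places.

3.838

At (5/2, -1): F = (15.500, 8.000).
Jacobian J = [[10·p·q + 10·p + 5, 5·p^2 - 3], [3·q^2 + 1, 6·p·q + 2·q]].
At the point, J = [[5.000, 28.250], [4.000, -17.000]] (det J = -198.000).
Solving J·Δ = −F gives Δ = (-2.472, -0.111).
Then the next iterate is (p, q)₁ = (0.028, -1.111).
Re-evaluating at (0.028, -1.111): F = (3.47256, -1.63400), so ‖F‖₂ = 3.838.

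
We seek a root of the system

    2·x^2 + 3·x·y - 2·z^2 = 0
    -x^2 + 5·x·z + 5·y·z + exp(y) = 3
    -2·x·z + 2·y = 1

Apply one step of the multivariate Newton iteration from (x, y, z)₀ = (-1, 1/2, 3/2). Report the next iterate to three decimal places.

At (-1, 1/2, 3/2): F = (-4.000, -6.10128, 3.000).
Jacobian J = [[4·x + 3·y, 3·x, -4·z], [-2·x + 5·z, 5·z + exp(y), 5·x + 5·y], [-2·z, 2, -2·x]].
At the point, J = [[-2.500, -3.000, -6.000], [9.500, 9.14872, -2.500], [-3.000, 2.000, 2.000]] (det J = -302.42059).
Solving J·Δ = −F gives Δ = (0.432, -0.011, -0.841).
Then the next iterate is (x, y, z)₁ = (-0.568, 0.489, 0.659).

(-0.568, 0.489, 0.659)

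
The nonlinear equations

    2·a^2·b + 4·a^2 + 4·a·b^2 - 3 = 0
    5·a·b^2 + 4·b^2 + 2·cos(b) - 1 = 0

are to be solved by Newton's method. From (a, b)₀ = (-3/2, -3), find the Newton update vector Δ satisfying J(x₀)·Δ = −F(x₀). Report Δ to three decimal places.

(0.094, 1.421)

At (-3/2, -3): F = (-61.500, -34.47998).
Jacobian J = [[4·a·b + 8·a + 4·b^2, 2·a^2 + 8·a·b], [5·b^2, 10·a·b + 8·b - 2·sin(b)]].
At the point, J = [[42.000, 40.500], [45.000, 21.28224]] (det J = -928.64592).
Solving J·Δ = −F gives Δ = (0.094, 1.421).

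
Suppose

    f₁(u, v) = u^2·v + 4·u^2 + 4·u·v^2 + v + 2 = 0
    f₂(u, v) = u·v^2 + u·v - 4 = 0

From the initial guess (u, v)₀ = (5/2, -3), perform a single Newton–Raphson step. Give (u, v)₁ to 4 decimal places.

(-0.6142, -3.6148)

At (5/2, -3): F = (95.2500, 11.0000).
Jacobian J = [[2·u·v + 8·u + 4·v^2, u^2 + 8·u·v + 1], [v^2 + v, 2·u·v + u]].
At the point, J = [[41.0000, -52.7500], [6.0000, -12.5000]] (det J = -196.0000).
Solving J·Δ = −F gives Δ = (-3.1142, -0.6148).
Then the next iterate is (u, v)₁ = (-0.6142, -3.6148).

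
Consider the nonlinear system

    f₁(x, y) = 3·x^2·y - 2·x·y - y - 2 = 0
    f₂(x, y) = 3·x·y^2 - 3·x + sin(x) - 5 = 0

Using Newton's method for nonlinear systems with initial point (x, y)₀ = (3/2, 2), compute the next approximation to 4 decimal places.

At (3/2, 2): F = (3.5000, 9.497495).
Jacobian J = [[6·x·y - 2·y, 3·x^2 - 2·x - 1], [3·y^2 + cos(x) - 3, 6·x·y]].
At the point, J = [[14.0000, 2.7500], [9.070737, 18.0000]] (det J = 227.055473).
Solving J·Δ = −F gives Δ = (-0.1624, -0.4458).
Then the next iterate is (x, y)₁ = (1.3376, 1.5542).

(1.3376, 1.5542)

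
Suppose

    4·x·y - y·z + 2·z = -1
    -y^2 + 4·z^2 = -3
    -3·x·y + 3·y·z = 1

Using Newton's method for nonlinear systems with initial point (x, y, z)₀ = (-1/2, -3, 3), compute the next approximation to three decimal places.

At (-1/2, -3, 3): F = (22.000, 30.000, -32.500).
Jacobian J = [[4·y, 4·x - z, -y + 2], [0, -2·y, 8·z], [-3·y, -3·x + 3·z, 3·y]].
At the point, J = [[-12.000, -5.000, 5.000], [0.000, 6.000, 24.000], [9.000, 10.500, -9.000]] (det J = 2322.000).
Solving J·Δ = −F gives Δ = (0.703, 1.171, -1.543).
Then the next iterate is (x, y, z)₁ = (0.203, -1.829, 1.457).

(0.203, -1.829, 1.457)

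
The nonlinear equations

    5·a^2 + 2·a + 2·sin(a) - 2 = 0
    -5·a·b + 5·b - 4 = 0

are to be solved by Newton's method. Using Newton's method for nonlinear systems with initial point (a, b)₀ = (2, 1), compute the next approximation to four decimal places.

(0.8748, 0.3252)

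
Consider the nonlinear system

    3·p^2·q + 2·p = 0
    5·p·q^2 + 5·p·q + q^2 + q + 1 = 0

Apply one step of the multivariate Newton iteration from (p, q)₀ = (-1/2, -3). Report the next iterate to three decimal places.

(-0.194, -3.158)

At (-1/2, -3): F = (-3.250, -8.000).
Jacobian J = [[6·p·q + 2, 3·p^2], [5·q^2 + 5·q, 10·p·q + 5·p + 2·q + 1]].
At the point, J = [[11.000, 0.750], [30.000, 7.500]] (det J = 60.000).
Solving J·Δ = −F gives Δ = (0.306, -0.158).
Then the next iterate is (p, q)₁ = (-0.194, -3.158).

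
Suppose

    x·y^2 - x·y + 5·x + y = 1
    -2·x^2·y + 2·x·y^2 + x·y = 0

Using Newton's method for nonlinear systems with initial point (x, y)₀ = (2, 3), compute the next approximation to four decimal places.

(0.9870, 1.8312)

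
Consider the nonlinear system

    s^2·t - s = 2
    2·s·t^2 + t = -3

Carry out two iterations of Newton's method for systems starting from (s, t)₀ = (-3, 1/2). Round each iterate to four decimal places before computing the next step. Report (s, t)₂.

At (-3, 1/2): F = (5.5000, 2.0000).
Jacobian J = [[2·s·t - 1, s^2], [2·t^2, 4·s·t + 1]].
At the point, J = [[-4.0000, 9.0000], [0.5000, -5.0000]] (det J = 15.5000).
Solving J·Δ = −F gives Δ = (2.9355, 0.6935).
Then the next iterate is (s, t)₁ = (-0.0645, 1.1935).
Round to (-0.0645, 1.1935) and repeat: F = (-1.930535, 4.009747), J = [[-1.153962, 0.004160], [2.848885, 0.692077]].
Δ = (-1.6691, 1.0769), so (s, t)₂ = (-1.7336, 2.2704).

(-1.7336, 2.2704)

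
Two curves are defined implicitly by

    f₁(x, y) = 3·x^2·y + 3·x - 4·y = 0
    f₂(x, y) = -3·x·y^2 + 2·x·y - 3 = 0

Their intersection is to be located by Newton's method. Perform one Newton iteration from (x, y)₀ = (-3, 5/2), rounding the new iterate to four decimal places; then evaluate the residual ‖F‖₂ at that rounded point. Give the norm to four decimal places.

16.6392

At (-3, 5/2): F = (48.5000, 38.2500).
Jacobian J = [[6·x·y + 3, 3·x^2 - 4], [-3·y^2 + 2·y, -6·x·y + 2·x]].
At the point, J = [[-42.0000, 23.0000], [-13.7500, 39.0000]] (det J = -1321.7500).
Solving J·Δ = −F gives Δ = (0.7655, -0.7109).
Then the next iterate is (x, y)₁ = (-2.2345, 1.7891).
Re-evaluating at (-2.2345, 1.7891): F = (12.938977, 10.461603), so ‖F‖₂ = 16.6392.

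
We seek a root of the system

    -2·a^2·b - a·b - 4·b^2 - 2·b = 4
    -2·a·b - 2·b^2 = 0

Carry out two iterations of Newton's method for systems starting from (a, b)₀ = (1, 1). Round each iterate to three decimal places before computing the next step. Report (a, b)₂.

At (1, 1): F = (-13.000, -4.000).
Jacobian J = [[-4·a·b - b, -2·a^2 - a - 8·b - 2], [-2·b, -2·a - 4·b]].
At the point, J = [[-5.000, -13.000], [-2.000, -6.000]] (det J = 4.000).
Solving J·Δ = −F gives Δ = (-6.500, 1.500).
Then the next iterate is (a, b)₁ = (-5.500, 2.500).
Round to (-5.500, 2.500) and repeat: F = (-171.500, 15.000), J = [[52.500, -77.000], [-5.000, 1.000]].
Δ = (2.958, -0.211), so (a, b)₂ = (-2.542, 2.289).

(-2.542, 2.289)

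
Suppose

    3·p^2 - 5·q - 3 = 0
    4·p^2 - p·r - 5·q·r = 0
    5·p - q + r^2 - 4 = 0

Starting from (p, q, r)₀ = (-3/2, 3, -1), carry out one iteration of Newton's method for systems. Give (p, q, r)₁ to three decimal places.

At (-3/2, 3, -1): F = (-11.250, 22.500, -13.500).
Jacobian J = [[6·p, -5, 0], [8·p - r, -5·r, -p - 5·q], [5, -1, 2·r]].
At the point, J = [[-9.000, -5.000, 0.000], [-11.000, 5.000, -13.500], [5.000, -1.000, -2.000]] (det J = 659.000).
Solving J·Δ = −F gives Δ = (1.323, -4.631, -1.127).
Then the next iterate is (p, q, r)₁ = (-0.177, -1.631, -2.127).

(-0.177, -1.631, -2.127)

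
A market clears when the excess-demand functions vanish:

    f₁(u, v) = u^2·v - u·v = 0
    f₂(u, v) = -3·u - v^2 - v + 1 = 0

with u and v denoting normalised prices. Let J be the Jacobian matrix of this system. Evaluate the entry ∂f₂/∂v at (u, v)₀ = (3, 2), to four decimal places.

-5.0000

∂f₂/∂v = -2·v - 1.
At (3, 2) this is -5.0000.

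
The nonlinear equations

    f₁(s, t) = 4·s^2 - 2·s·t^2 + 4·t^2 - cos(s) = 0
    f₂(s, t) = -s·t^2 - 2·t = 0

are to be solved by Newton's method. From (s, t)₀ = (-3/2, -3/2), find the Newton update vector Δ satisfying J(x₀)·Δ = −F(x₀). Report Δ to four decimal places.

At (-3/2, -3/2): F = (24.679263, 6.3750).
Jacobian J = [[8·s - 2·t^2 + sin(s), -4·s·t + 8·t], [-t^2, -2·s·t - 2]].
At the point, J = [[-17.497495, -21.0000], [-2.2500, -6.5000]] (det J = 66.483717).
Solving J·Δ = −F gives Δ = (0.3992, 0.8426).

(0.3992, 0.8426)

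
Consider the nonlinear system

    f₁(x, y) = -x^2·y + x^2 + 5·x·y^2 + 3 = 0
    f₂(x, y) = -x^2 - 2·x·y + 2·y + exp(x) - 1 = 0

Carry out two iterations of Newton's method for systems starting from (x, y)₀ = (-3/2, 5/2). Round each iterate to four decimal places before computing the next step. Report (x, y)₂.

At (-3/2, 5/2): F = (-47.2500, 9.473130).
Jacobian J = [[-2·x·y + 2·x + 5·y^2, -x^2 + 10·x·y], [-2·x - 2·y + exp(x), -2·x + 2]].
At the point, J = [[35.7500, -39.7500], [-1.776870, 5.0000]] (det J = 108.119424).
Solving J·Δ = −F gives Δ = (-1.2977, -2.3558).
Then the next iterate is (x, y)₁ = (-2.7977, 0.1442).
Round to (-2.7977, 0.1442) and repeat: F = (9.407582, -7.670919), J = [[-4.684575, -11.861409], [5.367950, 7.5954]].
Δ = (0.6954, 0.5185), so (x, y)₂ = (-2.1023, 0.6627).

(-2.1023, 0.6627)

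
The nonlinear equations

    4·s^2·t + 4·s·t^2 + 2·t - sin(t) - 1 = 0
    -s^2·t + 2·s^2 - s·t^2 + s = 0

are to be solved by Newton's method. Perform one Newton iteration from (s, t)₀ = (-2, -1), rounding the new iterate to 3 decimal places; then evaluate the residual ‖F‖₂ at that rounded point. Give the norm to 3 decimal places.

8.732

At (-2, -1): F = (-26.15853, 12.000).
Jacobian J = [[8·s·t + 4·t^2, 4·s^2 + 8·s·t - cos(t) + 2], [-2·s·t + 4·s - t^2 + 1, -s^2 - 2·s·t]].
At the point, J = [[20.000, 33.45970], [-12.000, -8.000]] (det J = 241.51637).
Solving J·Δ = −F gives Δ = (0.796, 0.306).
Then the next iterate is (s, t)₁ = (-1.204, -0.694).
Re-evaluating at (-1.204, -0.694): F = (-8.09208, 3.28116), so ‖F‖₂ = 8.732.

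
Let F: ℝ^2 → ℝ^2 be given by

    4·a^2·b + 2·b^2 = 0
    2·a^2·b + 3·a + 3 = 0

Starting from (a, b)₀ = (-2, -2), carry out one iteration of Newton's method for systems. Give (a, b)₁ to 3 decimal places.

At (-2, -2): F = (-24.000, -19.000).
Jacobian J = [[8·a·b, 4·a^2 + 4·b], [4·a·b + 3, 2·a^2]].
At the point, J = [[32.000, 8.000], [19.000, 8.000]] (det J = 104.000).
Solving J·Δ = −F gives Δ = (0.385, 1.462).
Then the next iterate is (a, b)₁ = (-1.615, -0.538).

(-1.615, -0.538)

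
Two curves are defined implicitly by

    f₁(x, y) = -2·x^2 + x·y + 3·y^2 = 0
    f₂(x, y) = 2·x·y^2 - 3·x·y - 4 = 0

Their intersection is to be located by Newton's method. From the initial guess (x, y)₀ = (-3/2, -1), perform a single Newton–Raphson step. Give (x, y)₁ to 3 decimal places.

At (-3/2, -1): F = (0.000, -11.500).
Jacobian J = [[-4·x + y, x + 6·y], [2·y^2 - 3·y, 4·x·y - 3·x]].
At the point, J = [[5.000, -7.500], [5.000, 10.500]] (det J = 90.000).
Solving J·Δ = −F gives Δ = (0.958, 0.639).
Then the next iterate is (x, y)₁ = (-0.542, -0.361).

(-0.542, -0.361)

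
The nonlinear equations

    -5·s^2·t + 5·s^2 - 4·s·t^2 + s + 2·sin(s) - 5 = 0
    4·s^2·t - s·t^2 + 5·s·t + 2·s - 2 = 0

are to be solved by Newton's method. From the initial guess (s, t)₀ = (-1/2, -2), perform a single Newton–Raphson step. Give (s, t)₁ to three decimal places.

At (-1/2, -2): F = (5.29115, 2.000).
Jacobian J = [[-10·s·t + 10·s - 4·t^2 + 2·cos(s) + 1, -5·s^2 - 8·s·t], [8·s·t - t^2 + 5·t + 2, 4·s^2 - 2·s·t + 5·s]].
At the point, J = [[-28.24483, -9.250], [-4.000, -3.500]] (det J = 61.85692).
Solving J·Δ = −F gives Δ = (0.000, 0.571).
Then the next iterate is (s, t)₁ = (-0.500, -1.429).

(-0.500, -1.429)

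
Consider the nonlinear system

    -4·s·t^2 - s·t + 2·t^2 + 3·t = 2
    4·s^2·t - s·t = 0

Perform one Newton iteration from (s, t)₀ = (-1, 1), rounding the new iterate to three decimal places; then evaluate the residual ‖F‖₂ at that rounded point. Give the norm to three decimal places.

At (-1, 1): F = (8.000, 5.000).
Jacobian J = [[-4·t^2 - t, -8·s·t - s + 4·t + 3], [8·s·t - t, 4·s^2 - s]].
At the point, J = [[-5.000, 16.000], [-9.000, 5.000]] (det J = 119.000).
Solving J·Δ = −F gives Δ = (0.336, -0.395).
Then the next iterate is (s, t)₁ = (-0.664, 0.605).
Re-evaluating at (-0.664, 0.605): F = (1.92093, 1.46869), so ‖F‖₂ = 2.418.

2.418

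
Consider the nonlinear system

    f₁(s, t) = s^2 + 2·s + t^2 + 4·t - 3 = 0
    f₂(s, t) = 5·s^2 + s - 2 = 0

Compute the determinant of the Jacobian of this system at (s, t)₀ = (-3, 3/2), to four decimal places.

J = [[2·s + 2, 2·t + 4], [10·s + 1, 0]].
At the point, J = [[-4.0000, 7.0000], [-29.0000, 0.0000]].
det J = 203.0000.

203.0000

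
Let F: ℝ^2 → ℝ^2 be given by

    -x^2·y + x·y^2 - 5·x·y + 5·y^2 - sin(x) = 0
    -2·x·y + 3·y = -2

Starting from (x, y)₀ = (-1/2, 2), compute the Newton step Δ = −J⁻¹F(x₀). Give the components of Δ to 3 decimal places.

(1.798, -0.702)

At (-1/2, 2): F = (22.97943, 10.000).
Jacobian J = [[-2·x·y + y^2 - 5·y - cos(x), -x^2 + 2·x·y - 5·x + 10·y], [-2·y, -2·x + 3]].
At the point, J = [[-4.87758, 20.250], [-4.000, 4.000]] (det J = 61.48967).
Solving J·Δ = −F gives Δ = (1.798, -0.702).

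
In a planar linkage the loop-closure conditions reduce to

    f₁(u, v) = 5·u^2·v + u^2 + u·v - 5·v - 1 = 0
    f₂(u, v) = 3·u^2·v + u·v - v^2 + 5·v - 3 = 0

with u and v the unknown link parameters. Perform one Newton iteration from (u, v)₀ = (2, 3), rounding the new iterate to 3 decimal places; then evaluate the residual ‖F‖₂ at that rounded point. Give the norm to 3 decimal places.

At (2, 3): F = (54.000, 45.000).
Jacobian J = [[10·u·v + 2·u + v, 5·u^2 + u - 5], [6·u·v + v, 3·u^2 + u - 2·v + 5]].
At the point, J = [[67.000, 17.000], [39.000, 13.000]] (det J = 208.000).
Solving J·Δ = −F gives Δ = (0.303, -4.370).
Then the next iterate is (u, v)₁ = (2.303, -1.370).
Re-evaluating at (2.303, -1.370): F = (-28.33239, -36.68066), so ‖F‖₂ = 46.349.

46.349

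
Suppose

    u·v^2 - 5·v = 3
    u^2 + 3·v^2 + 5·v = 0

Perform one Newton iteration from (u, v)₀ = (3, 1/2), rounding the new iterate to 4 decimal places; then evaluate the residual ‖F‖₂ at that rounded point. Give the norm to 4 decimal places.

At (3, 1/2): F = (-4.7500, 12.2500).
Jacobian J = [[v^2, 2·u·v - 5], [2·u, 6·v + 5]].
At the point, J = [[0.2500, -2.0000], [6.0000, 8.0000]] (det J = 14.0000).
Solving J·Δ = −F gives Δ = (0.9643, -2.2545).
Then the next iterate is (u, v)₁ = (3.9643, -1.7545).
Re-evaluating at (3.9643, -1.7545): F = (17.975687, 16.177985), so ‖F‖₂ = 24.1837.

24.1837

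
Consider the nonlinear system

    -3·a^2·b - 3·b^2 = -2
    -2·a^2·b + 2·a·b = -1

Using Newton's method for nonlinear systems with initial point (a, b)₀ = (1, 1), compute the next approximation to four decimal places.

(1.5000, 0.2222)

At (1, 1): F = (-4.0000, 1.0000).
Jacobian J = [[-6·a·b, -3·a^2 - 6·b], [-4·a·b + 2·b, -2·a^2 + 2·a]].
At the point, J = [[-6.0000, -9.0000], [-2.0000, 0.0000]] (det J = -18.0000).
Solving J·Δ = −F gives Δ = (0.5000, -0.7778).
Then the next iterate is (a, b)₁ = (1.5000, 0.2222).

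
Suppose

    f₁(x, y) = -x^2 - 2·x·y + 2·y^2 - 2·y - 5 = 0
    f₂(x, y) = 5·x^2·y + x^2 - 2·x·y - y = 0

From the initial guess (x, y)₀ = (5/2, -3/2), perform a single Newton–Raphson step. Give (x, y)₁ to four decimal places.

(1.7709, -1.0994)

At (5/2, -3/2): F = (3.7500, -31.6250).
Jacobian J = [[-2·x - 2·y, -2·x + 4·y - 2], [10·x·y + 2·x - 2·y, 5·x^2 - 2·x - 1]].
At the point, J = [[-2.0000, -13.0000], [-29.5000, 25.2500]] (det J = -434.0000).
Solving J·Δ = −F gives Δ = (-0.7291, 0.4006).
Then the next iterate is (x, y)₁ = (1.7709, -1.0994).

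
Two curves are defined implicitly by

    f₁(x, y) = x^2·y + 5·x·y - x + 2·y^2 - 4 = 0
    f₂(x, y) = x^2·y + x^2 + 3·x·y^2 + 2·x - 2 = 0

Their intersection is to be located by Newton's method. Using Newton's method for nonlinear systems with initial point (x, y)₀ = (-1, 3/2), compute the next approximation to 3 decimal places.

(0.479, 1.162)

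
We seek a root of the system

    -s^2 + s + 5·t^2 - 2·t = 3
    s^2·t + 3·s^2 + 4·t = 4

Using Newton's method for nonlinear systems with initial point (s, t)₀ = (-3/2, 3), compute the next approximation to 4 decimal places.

At (-3/2, 3): F = (32.2500, 21.5000).
Jacobian J = [[-2·s + 1, 10·t - 2], [2·s·t + 6·s, s^2 + 4]].
At the point, J = [[4.0000, 28.0000], [-18.0000, 6.2500]] (det J = 529.0000).
Solving J·Δ = −F gives Δ = (0.7570, -1.2599).
Then the next iterate is (s, t)₁ = (-0.7430, 1.7401).

(-0.7430, 1.7401)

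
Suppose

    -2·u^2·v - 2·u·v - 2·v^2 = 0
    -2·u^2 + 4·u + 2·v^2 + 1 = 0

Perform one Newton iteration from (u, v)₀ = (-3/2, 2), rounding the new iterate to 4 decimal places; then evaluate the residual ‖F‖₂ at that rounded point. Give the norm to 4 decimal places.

At (-3/2, 2): F = (-11.0000, -1.5000).
Jacobian J = [[-4·u·v - 2·v, -2·u^2 - 2·u - 4·v], [-4·u + 4, 4·v]].
At the point, J = [[8.0000, -9.5000], [10.0000, 8.0000]] (det J = 159.0000).
Solving J·Δ = −F gives Δ = (0.6431, -0.6164).
Then the next iterate is (u, v)₁ = (-0.8569, 1.3836).
Re-evaluating at (-0.8569, 1.3836): F = (-3.489377, -0.067457), so ‖F‖₂ = 3.4900.

3.4900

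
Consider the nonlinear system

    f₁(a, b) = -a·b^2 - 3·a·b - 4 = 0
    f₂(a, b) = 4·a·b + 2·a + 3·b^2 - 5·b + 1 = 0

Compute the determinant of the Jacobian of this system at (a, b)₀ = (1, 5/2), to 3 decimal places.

J = [[-b^2 - 3·b, -2·a·b - 3·a], [4·b + 2, 4·a + 6·b - 5]].
At the point, J = [[-13.750, -8.000], [12.000, 14.000]].
det J = -96.500.

-96.500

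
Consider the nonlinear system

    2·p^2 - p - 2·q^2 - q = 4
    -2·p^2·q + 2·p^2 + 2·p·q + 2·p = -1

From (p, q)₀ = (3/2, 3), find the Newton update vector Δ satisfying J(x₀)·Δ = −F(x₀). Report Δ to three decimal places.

At (3/2, 3): F = (-22.000, 4.000).
Jacobian J = [[4·p - 1, -4·q - 1], [-4·p·q + 4·p + 2·q + 2, -2·p^2 + 2·p]].
At the point, J = [[5.000, -13.000], [-4.000, -1.500]] (det J = -59.500).
Solving J·Δ = −F gives Δ = (1.429, -1.143).

(1.429, -1.143)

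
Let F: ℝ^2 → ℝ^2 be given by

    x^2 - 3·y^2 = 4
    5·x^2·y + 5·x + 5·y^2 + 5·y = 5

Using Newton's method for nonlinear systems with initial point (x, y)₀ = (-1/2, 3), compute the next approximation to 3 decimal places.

At (-1/2, 3): F = (-30.750, 56.250).
Jacobian J = [[2·x, -6·y], [10·x·y + 5, 5·x^2 + 10·y + 5]].
At the point, J = [[-1.000, -18.000], [-10.000, 36.250]] (det J = -216.250).
Solving J·Δ = −F gives Δ = (-0.473, -1.682).
Then the next iterate is (x, y)₁ = (-0.973, 1.318).

(-0.973, 1.318)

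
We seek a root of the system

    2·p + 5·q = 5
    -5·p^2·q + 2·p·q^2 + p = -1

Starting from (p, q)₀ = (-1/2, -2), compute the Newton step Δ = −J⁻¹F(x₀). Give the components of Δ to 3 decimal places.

At (-1/2, -2): F = (-16.000, -1.000).
Jacobian J = [[2, 5], [-10·p·q + 2·q^2 + 1, -5·p^2 + 4·p·q]].
At the point, J = [[2.000, 5.000], [-1.000, 2.750]] (det J = 10.500).
Solving J·Δ = −F gives Δ = (3.714, 1.714).

(3.714, 1.714)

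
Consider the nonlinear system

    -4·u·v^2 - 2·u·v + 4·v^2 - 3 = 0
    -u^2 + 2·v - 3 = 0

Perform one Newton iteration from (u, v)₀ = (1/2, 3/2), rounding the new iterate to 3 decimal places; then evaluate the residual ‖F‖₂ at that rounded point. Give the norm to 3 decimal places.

At (1/2, 3/2): F = (0.000, -0.250).
Jacobian J = [[-4·v^2 - 2·v, -8·u·v - 2·u + 8·v], [-2·u, 2]].
At the point, J = [[-12.000, 5.000], [-1.000, 2.000]] (det J = -19.000).
Solving J·Δ = −F gives Δ = (0.066, 0.158).
Then the next iterate is (u, v)₁ = (0.566, 1.658).
Re-evaluating at (0.566, 1.658): F = (-0.10465, -0.00436), so ‖F‖₂ = 0.105.

0.105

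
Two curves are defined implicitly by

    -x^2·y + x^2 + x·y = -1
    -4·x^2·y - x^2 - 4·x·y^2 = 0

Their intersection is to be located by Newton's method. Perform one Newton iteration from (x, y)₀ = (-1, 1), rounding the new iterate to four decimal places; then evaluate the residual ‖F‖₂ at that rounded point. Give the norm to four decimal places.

0.0720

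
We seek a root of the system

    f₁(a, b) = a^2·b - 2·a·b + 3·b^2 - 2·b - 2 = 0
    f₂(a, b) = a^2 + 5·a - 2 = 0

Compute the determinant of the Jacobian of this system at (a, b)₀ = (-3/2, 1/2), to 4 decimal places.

J = [[2·a·b - 2·b, a^2 - 2·a + 6·b - 2], [2·a + 5, 0]].
At the point, J = [[-2.5000, 6.2500], [2.0000, 0.0000]].
det J = -12.5000.

-12.5000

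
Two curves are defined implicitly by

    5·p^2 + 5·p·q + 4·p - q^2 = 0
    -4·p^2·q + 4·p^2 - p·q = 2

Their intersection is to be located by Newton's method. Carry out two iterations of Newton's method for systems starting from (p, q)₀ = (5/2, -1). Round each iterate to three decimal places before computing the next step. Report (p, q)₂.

(0.735, -0.900)

At (5/2, -1): F = (27.750, 50.500).
Jacobian J = [[10·p + 5·q + 4, 5·p - 2·q], [-8·p·q + 8·p - q, -4·p^2 - p]].
At the point, J = [[24.000, 14.500], [41.000, -27.500]] (det J = -1254.500).
Solving J·Δ = −F gives Δ = (-1.192, 0.059).
Then the next iterate is (p, q)₁ = (1.308, -0.941).
Round to (1.308, -0.941) and repeat: F = (6.74670, 12.51398), J = [[12.375, 8.422], [21.25162, -8.15146]].
Δ = (-0.573, 0.041), so (p, q)₂ = (0.735, -0.900).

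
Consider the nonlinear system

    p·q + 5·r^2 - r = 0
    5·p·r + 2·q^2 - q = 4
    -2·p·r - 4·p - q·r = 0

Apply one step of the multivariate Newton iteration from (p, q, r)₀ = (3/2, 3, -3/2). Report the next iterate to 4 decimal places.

(-1.0027, 1.0273, -1.0761)

At (3/2, 3, -3/2): F = (17.2500, -0.2500, 3.0000).
Jacobian J = [[q, p, 10·r - 1], [5·r, 4·q - 1, 5·p], [-2·r - 4, -r, -2·p - q]].
At the point, J = [[3.0000, 1.5000, -16.0000], [-7.5000, 11.0000, 7.5000], [-1.0000, 1.5000, -6.0000]] (det J = -306.5000).
Solving J·Δ = −F gives Δ = (-2.5027, -1.9727, 0.4239).
Then the next iterate is (p, q, r)₁ = (-1.0027, 1.0273, -1.0761).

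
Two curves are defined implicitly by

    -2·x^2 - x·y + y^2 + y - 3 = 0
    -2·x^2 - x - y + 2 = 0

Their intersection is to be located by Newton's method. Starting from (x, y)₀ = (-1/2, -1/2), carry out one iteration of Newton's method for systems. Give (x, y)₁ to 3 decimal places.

(0.417, 2.917)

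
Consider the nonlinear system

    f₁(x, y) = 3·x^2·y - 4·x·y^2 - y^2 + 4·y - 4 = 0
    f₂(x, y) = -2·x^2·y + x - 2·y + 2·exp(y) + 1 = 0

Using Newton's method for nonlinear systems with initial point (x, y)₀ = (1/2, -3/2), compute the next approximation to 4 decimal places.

(-1.0257, -1.6980)

At (1/2, -3/2): F = (-17.8750, 5.696260).
Jacobian J = [[6·x·y - 4·y^2, 3·x^2 - 8·x·y - 2·y + 4], [-4·x·y + 1, -2·x^2 + 2·exp(y) - 2]].
At the point, J = [[-13.5000, 13.7500], [4.0000, -2.053740]] (det J = -27.274514).
Solving J·Δ = −F gives Δ = (-1.5257, -0.1980).
Then the next iterate is (x, y)₁ = (-1.0257, -1.6980).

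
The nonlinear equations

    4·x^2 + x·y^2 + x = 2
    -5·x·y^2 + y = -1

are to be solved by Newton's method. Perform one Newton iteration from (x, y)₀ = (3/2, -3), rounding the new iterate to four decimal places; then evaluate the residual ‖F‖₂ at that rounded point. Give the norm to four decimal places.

21.1473

At (3/2, -3): F = (22.0000, -69.5000).
Jacobian J = [[8·x + y^2 + 1, 2·x·y], [-5·y^2, -10·x·y + 1]].
At the point, J = [[22.0000, -9.0000], [-45.0000, 46.0000]] (det J = 607.0000).
Solving J·Δ = −F gives Δ = (-0.6367, 0.8880).
Then the next iterate is (x, y)₁ = (0.8633, -2.1120).
Re-evaluating at (0.8633, -2.1120): F = (5.695235, -20.365938), so ‖F‖₂ = 21.1473.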